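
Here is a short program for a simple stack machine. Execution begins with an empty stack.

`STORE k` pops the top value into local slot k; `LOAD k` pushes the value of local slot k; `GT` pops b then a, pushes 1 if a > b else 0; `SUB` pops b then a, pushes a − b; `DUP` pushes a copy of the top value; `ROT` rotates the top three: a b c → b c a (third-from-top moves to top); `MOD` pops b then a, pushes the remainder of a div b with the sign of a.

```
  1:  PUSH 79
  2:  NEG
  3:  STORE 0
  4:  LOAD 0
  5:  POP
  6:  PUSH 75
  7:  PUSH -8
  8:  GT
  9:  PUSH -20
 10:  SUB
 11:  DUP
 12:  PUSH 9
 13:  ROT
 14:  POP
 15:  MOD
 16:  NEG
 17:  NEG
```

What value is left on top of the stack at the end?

PUSH 79   [79]
NEG       [-79]
STORE 0   []
LOAD 0    [-79]
POP       []
PUSH 75   [75]
PUSH -8   [75, -8]
GT        [1]
PUSH -20  [1, -20]
SUB       [21]
DUP       [21, 21]
PUSH 9    [21, 21, 9]
ROT       [21, 9, 21]
POP       [21, 9]
MOD       [3]
NEG       [-3]
NEG       [3]

3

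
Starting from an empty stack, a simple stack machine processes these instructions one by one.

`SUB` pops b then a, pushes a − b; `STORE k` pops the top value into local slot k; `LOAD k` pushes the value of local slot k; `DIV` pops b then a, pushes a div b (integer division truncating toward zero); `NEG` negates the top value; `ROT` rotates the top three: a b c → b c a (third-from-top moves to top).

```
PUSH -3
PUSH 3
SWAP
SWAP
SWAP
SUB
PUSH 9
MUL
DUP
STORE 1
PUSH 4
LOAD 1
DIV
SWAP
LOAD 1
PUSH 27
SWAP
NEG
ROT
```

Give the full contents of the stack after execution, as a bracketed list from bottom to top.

[0, 27, -54, 54]

PUSH -3 : [-3]
PUSH 3  : [-3, 3]
SWAP    : [3, -3]
SWAP    : [-3, 3]
SWAP    : [3, -3]
SUB     : [6]
PUSH 9  : [6, 9]
MUL     : [54]
DUP     : [54, 54]
STORE 1 : [54]
PUSH 4  : [54, 4]
LOAD 1  : [54, 4, 54]
DIV     : [54, 0]
SWAP    : [0, 54]
LOAD 1  : [0, 54, 54]
PUSH 27 : [0, 54, 54, 27]
SWAP    : [0, 54, 27, 54]
NEG     : [0, 54, 27, -54]
ROT     : [0, 27, -54, 54]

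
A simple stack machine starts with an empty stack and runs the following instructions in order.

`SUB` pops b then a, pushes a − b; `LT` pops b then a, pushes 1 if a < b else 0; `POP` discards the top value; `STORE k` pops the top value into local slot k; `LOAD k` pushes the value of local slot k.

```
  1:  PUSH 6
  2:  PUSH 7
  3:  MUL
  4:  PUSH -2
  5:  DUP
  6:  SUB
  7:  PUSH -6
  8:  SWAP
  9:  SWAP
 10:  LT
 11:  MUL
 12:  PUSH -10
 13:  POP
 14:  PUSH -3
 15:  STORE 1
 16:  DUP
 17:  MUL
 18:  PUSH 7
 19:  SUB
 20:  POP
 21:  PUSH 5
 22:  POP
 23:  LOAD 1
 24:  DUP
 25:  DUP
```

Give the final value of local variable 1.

-3

PUSH 6   → [6]
PUSH 7   → [6, 7]
MUL      → [42]
PUSH -2  → [42, -2]
DUP      → [42, -2, -2]
SUB      → [42, 0]
PUSH -6  → [42, 0, -6]
SWAP     → [42, -6, 0]
SWAP     → [42, 0, -6]
LT       → [42, 0]
MUL      → [0]
PUSH -10 → [0, -10]
POP      → [0]
PUSH -3  → [0, -3]
STORE 1  → [0]
DUP      → [0, 0]
MUL      → [0]
PUSH 7   → [0, 7]
SUB      → [-7]
POP      → []
PUSH 5   → [5]
POP      → []
LOAD 1   → [-3]
DUP      → [-3, -3]
DUP      → [-3, -3, -3]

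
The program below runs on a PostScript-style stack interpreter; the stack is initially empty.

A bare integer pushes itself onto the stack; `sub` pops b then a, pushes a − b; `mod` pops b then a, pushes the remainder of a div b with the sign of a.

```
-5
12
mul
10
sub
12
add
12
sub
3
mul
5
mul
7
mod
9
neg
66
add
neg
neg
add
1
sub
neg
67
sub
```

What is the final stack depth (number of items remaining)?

-5  → -5
12  → -5 12
mul → -60
10  → -60 10
sub → -70
12  → -70 12
add → -58
12  → -58 12
sub → -70
3   → -70 3
mul → -210
5   → -210 5
mul → -1050
7   → -1050 7
mod → 0
9   → 0 9
neg → 0 -9
66  → 0 -9 66
add → 0 57
neg → 0 -57
neg → 0 57
add → 57
1   → 57 1
sub → 56
neg → -56
67  → -56 67
sub → -123

1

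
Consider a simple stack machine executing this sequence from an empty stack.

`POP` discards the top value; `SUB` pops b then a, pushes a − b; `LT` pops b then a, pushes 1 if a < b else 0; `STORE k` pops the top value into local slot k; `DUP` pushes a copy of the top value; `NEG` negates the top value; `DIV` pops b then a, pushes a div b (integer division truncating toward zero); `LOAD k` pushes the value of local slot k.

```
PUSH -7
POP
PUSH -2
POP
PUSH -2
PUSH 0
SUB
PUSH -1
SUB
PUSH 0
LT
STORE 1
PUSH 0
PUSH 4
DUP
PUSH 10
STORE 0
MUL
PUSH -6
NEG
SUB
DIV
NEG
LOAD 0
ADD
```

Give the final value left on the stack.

PUSH -7 : -7
POP     : (empty)
PUSH -2 : -2
POP     : (empty)
PUSH -2 : -2
PUSH 0  : -2 0
SUB     : -2
PUSH -1 : -2 -1
SUB     : -1
PUSH 0  : -1 0
LT      : 1
STORE 1 : (empty)
PUSH 0  : 0
PUSH 4  : 0 4
DUP     : 0 4 4
PUSH 10 : 0 4 4 10
STORE 0 : 0 4 4
MUL     : 0 16
PUSH -6 : 0 16 -6
NEG     : 0 16 6
SUB     : 0 10
DIV     : 0
NEG     : 0
LOAD 0  : 0 10
ADD     : 10

10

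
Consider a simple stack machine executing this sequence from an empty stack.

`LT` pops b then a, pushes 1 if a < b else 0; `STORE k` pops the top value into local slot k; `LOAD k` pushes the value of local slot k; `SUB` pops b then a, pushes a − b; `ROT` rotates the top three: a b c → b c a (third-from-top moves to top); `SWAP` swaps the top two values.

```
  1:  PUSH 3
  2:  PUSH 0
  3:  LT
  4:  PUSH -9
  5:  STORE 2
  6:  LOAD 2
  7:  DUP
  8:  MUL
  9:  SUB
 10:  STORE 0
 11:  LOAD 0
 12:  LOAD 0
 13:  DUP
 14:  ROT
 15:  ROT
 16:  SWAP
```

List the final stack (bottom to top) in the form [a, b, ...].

PUSH 3  -> [3]
PUSH 0  -> [3, 0]
LT      -> [0]
PUSH -9 -> [0, -9]
STORE 2 -> [0]
LOAD 2  -> [0, -9]
DUP     -> [0, -9, -9]
MUL     -> [0, 81]
SUB     -> [-81]
STORE 0 -> []
LOAD 0  -> [-81]
LOAD 0  -> [-81, -81]
DUP     -> [-81, -81, -81]
ROT     -> [-81, -81, -81]
ROT     -> [-81, -81, -81]
SWAP    -> [-81, -81, -81]

[-81, -81, -81]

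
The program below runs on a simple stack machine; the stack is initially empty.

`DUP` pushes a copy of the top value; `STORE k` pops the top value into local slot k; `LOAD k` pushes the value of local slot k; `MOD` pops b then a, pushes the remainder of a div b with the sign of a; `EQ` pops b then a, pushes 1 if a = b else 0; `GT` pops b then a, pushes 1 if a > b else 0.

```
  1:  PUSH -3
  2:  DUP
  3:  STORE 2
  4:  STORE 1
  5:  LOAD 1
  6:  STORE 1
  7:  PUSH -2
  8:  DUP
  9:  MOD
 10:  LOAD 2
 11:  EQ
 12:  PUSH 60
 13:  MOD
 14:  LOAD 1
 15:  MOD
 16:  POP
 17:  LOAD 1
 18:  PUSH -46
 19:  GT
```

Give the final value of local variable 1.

-3

PUSH -3  → [-3]
DUP      → [-3, -3]
STORE 2  → [-3]
STORE 1  → []
LOAD 1   → [-3]
STORE 1  → []
PUSH -2  → [-2]
DUP      → [-2, -2]
MOD      → [0]
LOAD 2   → [0, -3]
EQ       → [0]
PUSH 60  → [0, 60]
MOD      → [0]
LOAD 1   → [0, -3]
MOD      → [0]
POP      → []
LOAD 1   → [-3]
PUSH -46 → [-3, -46]
GT       → [1]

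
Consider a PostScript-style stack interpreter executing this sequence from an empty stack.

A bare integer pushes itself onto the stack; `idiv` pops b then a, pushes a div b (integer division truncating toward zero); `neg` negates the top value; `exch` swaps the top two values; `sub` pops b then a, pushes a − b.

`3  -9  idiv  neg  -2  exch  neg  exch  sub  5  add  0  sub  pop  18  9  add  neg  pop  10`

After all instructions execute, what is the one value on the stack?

10

3    -> 3
-9   -> 3 -9
idiv -> 0
neg  -> 0
-2   -> 0 -2
exch -> -2 0
neg  -> -2 0
exch -> 0 -2
sub  -> 2
5    -> 2 5
add  -> 7
0    -> 7 0
sub  -> 7
pop  -> (empty)
18   -> 18
9    -> 18 9
add  -> 27
neg  -> -27
pop  -> (empty)
10   -> 10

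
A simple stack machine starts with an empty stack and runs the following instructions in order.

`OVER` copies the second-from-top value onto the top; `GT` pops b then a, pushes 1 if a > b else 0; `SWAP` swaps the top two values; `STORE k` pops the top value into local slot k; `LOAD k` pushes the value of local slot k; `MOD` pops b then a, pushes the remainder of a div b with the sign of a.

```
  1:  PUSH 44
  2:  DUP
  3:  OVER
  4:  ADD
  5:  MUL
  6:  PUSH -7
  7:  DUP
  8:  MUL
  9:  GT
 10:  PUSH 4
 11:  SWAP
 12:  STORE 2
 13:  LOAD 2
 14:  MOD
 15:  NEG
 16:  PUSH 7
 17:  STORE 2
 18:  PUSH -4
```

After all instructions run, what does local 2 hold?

PUSH 44  44
DUP      44 44
OVER     44 44 44
ADD      44 88
MUL      3872
PUSH -7  3872 -7
DUP      3872 -7 -7
MUL      3872 49
GT       1
PUSH 4   1 4
SWAP     4 1
STORE 2  4
LOAD 2   4 1
MOD      0
NEG      0
PUSH 7   0 7
STORE 2  0
PUSH -4  0 -4

7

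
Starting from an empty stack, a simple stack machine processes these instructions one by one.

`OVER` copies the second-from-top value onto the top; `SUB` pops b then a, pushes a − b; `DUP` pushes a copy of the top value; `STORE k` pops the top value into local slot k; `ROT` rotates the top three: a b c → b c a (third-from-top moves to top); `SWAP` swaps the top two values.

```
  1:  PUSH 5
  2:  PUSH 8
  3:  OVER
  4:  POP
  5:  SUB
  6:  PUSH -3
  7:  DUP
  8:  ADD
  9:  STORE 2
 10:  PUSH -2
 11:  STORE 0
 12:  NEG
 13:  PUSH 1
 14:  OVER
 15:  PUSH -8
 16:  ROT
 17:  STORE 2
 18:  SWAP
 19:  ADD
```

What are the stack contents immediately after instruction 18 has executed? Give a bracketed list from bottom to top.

[3, -8, 3]

PUSH 5   [5]
PUSH 8   [5, 8]
OVER     [5, 8, 5]
POP      [5, 8]
SUB      [-3]
PUSH -3  [-3, -3]
DUP      [-3, -3, -3]
ADD      [-3, -6]
STORE 2  [-3]
PUSH -2  [-3, -2]
STORE 0  [-3]
NEG      [3]
PUSH 1   [3, 1]
OVER     [3, 1, 3]
PUSH -8  [3, 1, 3, -8]
ROT      [3, 3, -8, 1]
STORE 2  [3, 3, -8]
SWAP     [3, -8, 3]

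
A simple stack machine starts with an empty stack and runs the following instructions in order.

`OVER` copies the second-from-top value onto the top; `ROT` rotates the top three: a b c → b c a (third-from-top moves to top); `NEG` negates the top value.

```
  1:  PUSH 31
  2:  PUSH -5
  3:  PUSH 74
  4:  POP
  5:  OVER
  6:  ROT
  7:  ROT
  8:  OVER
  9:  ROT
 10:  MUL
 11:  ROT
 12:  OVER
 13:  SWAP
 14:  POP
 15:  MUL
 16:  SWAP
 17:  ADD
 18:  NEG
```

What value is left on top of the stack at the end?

-923516

PUSH 31 -> 31
PUSH -5 -> 31 -5
PUSH 74 -> 31 -5 74
POP     -> 31 -5
OVER    -> 31 -5 31
ROT     -> -5 31 31
ROT     -> 31 31 -5
OVER    -> 31 31 -5 31
ROT     -> 31 -5 31 31
MUL     -> 31 -5 961
ROT     -> -5 961 31
OVER    -> -5 961 31 961
SWAP    -> -5 961 961 31
POP     -> -5 961 961
MUL     -> -5 923521
SWAP    -> 923521 -5
ADD     -> 923516
NEG     -> -923516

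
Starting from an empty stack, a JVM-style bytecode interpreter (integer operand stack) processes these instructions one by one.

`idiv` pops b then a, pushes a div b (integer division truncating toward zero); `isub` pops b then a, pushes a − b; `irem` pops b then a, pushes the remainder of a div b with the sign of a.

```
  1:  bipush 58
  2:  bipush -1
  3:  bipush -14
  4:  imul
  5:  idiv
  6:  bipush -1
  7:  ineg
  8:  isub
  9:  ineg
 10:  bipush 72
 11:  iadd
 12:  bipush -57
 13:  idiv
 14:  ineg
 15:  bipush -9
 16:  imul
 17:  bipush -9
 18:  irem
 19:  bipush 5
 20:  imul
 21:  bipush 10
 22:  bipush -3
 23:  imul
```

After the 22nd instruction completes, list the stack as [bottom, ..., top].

[0, 10, -3]

bipush 58  : [58]
bipush -1  : [58, -1]
bipush -14 : [58, -1, -14]
imul       : [58, 14]
idiv       : [4]
bipush -1  : [4, -1]
ineg       : [4, 1]
isub       : [3]
ineg       : [-3]
bipush 72  : [-3, 72]
iadd       : [69]
bipush -57 : [69, -57]
idiv       : [-1]
ineg       : [1]
bipush -9  : [1, -9]
imul       : [-9]
bipush -9  : [-9, -9]
irem       : [0]
bipush 5   : [0, 5]
imul       : [0]
bipush 10  : [0, 10]
bipush -3  : [0, 10, -3]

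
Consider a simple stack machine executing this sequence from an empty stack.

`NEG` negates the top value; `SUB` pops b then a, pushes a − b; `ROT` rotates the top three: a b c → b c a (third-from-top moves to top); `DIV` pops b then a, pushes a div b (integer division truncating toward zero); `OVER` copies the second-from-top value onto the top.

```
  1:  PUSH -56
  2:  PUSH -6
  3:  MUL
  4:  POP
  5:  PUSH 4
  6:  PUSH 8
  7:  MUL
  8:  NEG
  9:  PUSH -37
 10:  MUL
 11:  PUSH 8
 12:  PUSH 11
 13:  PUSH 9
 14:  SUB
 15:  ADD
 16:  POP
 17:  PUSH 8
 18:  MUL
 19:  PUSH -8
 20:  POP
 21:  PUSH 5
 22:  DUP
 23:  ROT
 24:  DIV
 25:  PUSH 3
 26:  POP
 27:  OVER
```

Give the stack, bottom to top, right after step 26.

[5, 0]

PUSH -56  -56
PUSH -6   -56 -6
MUL       336
POP       (empty)
PUSH 4    4
PUSH 8    4 8
MUL       32
NEG       -32
PUSH -37  -32 -37
MUL       1184
PUSH 8    1184 8
PUSH 11   1184 8 11
PUSH 9    1184 8 11 9
SUB       1184 8 2
ADD       1184 10
POP       1184
PUSH 8    1184 8
MUL       9472
PUSH -8   9472 -8
POP       9472
PUSH 5    9472 5
DUP       9472 5 5
ROT       5 5 9472
DIV       5 0
PUSH 3    5 0 3
POP       5 0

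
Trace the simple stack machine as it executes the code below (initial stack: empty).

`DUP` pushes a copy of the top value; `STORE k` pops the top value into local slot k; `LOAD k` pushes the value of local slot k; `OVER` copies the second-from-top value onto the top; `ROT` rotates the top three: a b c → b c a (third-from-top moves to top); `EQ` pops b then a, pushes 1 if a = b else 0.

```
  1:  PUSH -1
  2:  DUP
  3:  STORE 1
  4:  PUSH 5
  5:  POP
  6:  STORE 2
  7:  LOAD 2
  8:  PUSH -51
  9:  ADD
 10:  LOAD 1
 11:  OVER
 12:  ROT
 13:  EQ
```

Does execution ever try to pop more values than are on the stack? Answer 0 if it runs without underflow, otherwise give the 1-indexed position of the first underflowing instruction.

PUSH -1  : [-1]
DUP      : [-1, -1]
STORE 1  : [-1]
PUSH 5   : [-1, 5]
POP      : [-1]
STORE 2  : []
LOAD 2   : [-1]
PUSH -51 : [-1, -51]
ADD      : [-52]
LOAD 1   : [-52, -1]
OVER     : [-52, -1, -52]
ROT      : [-1, -52, -52]
EQ       : [-1, 1]

0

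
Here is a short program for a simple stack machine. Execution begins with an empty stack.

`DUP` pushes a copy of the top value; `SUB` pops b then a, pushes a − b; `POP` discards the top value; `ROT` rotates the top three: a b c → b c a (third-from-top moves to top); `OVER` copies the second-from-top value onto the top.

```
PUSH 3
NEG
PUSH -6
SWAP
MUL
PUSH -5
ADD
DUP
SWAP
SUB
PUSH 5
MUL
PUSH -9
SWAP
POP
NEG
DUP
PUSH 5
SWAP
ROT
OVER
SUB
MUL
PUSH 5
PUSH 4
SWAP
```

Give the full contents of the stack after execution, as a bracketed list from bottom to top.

[5, 0, 4, 5]

PUSH 3  : [3]
NEG     : [-3]
PUSH -6 : [-3, -6]
SWAP    : [-6, -3]
MUL     : [18]
PUSH -5 : [18, -5]
ADD     : [13]
DUP     : [13, 13]
SWAP    : [13, 13]
SUB     : [0]
PUSH 5  : [0, 5]
MUL     : [0]
PUSH -9 : [0, -9]
SWAP    : [-9, 0]
POP     : [-9]
NEG     : [9]
DUP     : [9, 9]
PUSH 5  : [9, 9, 5]
SWAP    : [9, 5, 9]
ROT     : [5, 9, 9]
OVER    : [5, 9, 9, 9]
SUB     : [5, 9, 0]
MUL     : [5, 0]
PUSH 5  : [5, 0, 5]
PUSH 4  : [5, 0, 5, 4]
SWAP    : [5, 0, 4, 5]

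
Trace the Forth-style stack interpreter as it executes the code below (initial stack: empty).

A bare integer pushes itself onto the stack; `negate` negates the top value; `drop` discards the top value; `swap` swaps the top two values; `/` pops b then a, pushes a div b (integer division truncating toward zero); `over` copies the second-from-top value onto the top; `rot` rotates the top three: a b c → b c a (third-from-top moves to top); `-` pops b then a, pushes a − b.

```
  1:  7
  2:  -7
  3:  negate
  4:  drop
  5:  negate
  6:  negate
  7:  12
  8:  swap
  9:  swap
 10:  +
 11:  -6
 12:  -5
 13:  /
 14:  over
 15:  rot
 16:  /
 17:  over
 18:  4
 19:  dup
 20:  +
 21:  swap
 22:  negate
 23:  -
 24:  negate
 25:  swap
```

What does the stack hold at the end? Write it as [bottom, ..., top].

[1, -9, 1]

7       [7]
-7      [7, -7]
negate  [7, 7]
drop    [7]
negate  [-7]
negate  [7]
12      [7, 12]
swap    [12, 7]
swap    [7, 12]
+       [19]
-6      [19, -6]
-5      [19, -6, -5]
/       [19, 1]
over    [19, 1, 19]
rot     [1, 19, 19]
/       [1, 1]
over    [1, 1, 1]
4       [1, 1, 1, 4]
dup     [1, 1, 1, 4, 4]
+       [1, 1, 1, 8]
swap    [1, 1, 8, 1]
negate  [1, 1, 8, -1]
-       [1, 1, 9]
negate  [1, 1, -9]
swap    [1, -9, 1]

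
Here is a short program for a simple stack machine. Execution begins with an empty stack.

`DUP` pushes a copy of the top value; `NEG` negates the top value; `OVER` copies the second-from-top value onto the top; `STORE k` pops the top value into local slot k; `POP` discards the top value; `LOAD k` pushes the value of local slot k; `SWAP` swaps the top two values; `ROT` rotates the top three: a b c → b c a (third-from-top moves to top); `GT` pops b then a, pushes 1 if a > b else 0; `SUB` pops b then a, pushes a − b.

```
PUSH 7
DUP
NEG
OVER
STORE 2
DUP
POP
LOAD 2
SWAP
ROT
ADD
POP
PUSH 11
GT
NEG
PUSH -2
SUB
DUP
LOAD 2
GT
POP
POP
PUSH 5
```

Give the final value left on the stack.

5

PUSH 7   [7]
DUP      [7, 7]
NEG      [7, -7]
OVER     [7, -7, 7]
STORE 2  [7, -7]
DUP      [7, -7, -7]
POP      [7, -7]
LOAD 2   [7, -7, 7]
SWAP     [7, 7, -7]
ROT      [7, -7, 7]
ADD      [7, 0]
POP      [7]
PUSH 11  [7, 11]
GT       [0]
NEG      [0]
PUSH -2  [0, -2]
SUB      [2]
DUP      [2, 2]
LOAD 2   [2, 2, 7]
GT       [2, 0]
POP      [2]
POP      []
PUSH 5   [5]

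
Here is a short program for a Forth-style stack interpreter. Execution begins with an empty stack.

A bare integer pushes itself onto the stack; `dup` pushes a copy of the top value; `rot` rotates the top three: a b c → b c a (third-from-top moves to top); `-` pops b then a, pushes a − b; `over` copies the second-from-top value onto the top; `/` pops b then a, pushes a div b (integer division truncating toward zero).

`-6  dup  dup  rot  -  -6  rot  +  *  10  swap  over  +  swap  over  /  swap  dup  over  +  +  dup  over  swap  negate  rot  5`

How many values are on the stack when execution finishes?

5

-6     -> [-6]
dup    -> [-6, -6]
dup    -> [-6, -6, -6]
rot    -> [-6, -6, -6]
-      -> [-6, 0]
-6     -> [-6, 0, -6]
rot    -> [0, -6, -6]
+      -> [0, -12]
*      -> [0]
10     -> [0, 10]
swap   -> [10, 0]
over   -> [10, 0, 10]
+      -> [10, 10]
swap   -> [10, 10]
over   -> [10, 10, 10]
/      -> [10, 1]
swap   -> [1, 10]
dup    -> [1, 10, 10]
over   -> [1, 10, 10, 10]
+      -> [1, 10, 20]
+      -> [1, 30]
dup    -> [1, 30, 30]
over   -> [1, 30, 30, 30]
swap   -> [1, 30, 30, 30]
negate -> [1, 30, 30, -30]
rot    -> [1, 30, -30, 30]
5      -> [1, 30, -30, 30, 5]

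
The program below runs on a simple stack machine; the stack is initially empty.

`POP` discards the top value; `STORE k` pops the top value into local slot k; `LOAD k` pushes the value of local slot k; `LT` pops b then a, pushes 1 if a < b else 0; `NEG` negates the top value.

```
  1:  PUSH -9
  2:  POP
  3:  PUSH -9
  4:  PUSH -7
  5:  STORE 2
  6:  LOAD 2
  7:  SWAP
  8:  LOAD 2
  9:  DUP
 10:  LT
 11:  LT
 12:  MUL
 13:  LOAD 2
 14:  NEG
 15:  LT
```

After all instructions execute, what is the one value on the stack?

1

PUSH -9 → [-9]
POP     → []
PUSH -9 → [-9]
PUSH -7 → [-9, -7]
STORE 2 → [-9]
LOAD 2  → [-9, -7]
SWAP    → [-7, -9]
LOAD 2  → [-7, -9, -7]
DUP     → [-7, -9, -7, -7]
LT      → [-7, -9, 0]
LT      → [-7, 1]
MUL     → [-7]
LOAD 2  → [-7, -7]
NEG     → [-7, 7]
LT      → [1]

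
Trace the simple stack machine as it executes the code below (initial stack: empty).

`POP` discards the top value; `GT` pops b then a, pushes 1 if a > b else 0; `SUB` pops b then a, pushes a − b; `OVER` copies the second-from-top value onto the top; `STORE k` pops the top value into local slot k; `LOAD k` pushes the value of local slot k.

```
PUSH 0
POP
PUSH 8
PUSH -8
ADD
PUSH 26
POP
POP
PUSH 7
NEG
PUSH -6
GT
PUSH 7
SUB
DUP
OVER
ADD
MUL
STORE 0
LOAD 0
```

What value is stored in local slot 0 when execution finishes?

PUSH 0   [0]
POP      []
PUSH 8   [8]
PUSH -8  [8, -8]
ADD      [0]
PUSH 26  [0, 26]
POP      [0]
POP      []
PUSH 7   [7]
NEG      [-7]
PUSH -6  [-7, -6]
GT       [0]
PUSH 7   [0, 7]
SUB      [-7]
DUP      [-7, -7]
OVER     [-7, -7, -7]
ADD      [-7, -14]
MUL      [98]
STORE 0  []
LOAD 0   [98]

98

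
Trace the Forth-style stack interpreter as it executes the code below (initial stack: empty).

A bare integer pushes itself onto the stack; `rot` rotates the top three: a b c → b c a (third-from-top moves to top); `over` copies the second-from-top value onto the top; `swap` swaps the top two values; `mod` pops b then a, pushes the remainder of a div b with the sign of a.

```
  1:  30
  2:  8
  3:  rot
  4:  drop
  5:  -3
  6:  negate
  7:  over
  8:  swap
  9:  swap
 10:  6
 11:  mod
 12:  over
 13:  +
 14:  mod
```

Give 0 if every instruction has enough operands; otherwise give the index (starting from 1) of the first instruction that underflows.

30 : 30
8  : 30 8
rot  — needs 3 operands, stack has 2 → underflow

3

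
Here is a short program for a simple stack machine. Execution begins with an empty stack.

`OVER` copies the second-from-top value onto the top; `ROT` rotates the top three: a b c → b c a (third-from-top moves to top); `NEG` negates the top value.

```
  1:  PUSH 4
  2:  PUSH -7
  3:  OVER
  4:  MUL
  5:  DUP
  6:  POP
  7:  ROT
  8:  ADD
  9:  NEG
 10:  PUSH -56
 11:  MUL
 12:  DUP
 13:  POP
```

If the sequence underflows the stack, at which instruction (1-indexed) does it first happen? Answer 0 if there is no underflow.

PUSH 4  → 4
PUSH -7 → 4 -7
OVER    → 4 -7 4
MUL     → 4 -28
DUP     → 4 -28 -28
POP     → 4 -28
ROT  — needs 3 operands, stack has 2 → underflow

7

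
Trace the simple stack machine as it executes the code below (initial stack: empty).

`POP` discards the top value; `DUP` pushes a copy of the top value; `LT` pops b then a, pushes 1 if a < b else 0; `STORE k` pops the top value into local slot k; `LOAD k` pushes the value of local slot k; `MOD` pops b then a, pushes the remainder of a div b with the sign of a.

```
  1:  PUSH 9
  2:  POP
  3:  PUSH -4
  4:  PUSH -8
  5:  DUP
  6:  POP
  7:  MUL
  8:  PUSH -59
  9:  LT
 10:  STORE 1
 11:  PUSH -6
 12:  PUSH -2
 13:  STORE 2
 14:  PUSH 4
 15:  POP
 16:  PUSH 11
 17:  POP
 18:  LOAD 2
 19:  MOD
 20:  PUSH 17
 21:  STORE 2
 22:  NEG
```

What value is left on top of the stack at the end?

0

PUSH 9   → 9
POP      → (empty)
PUSH -4  → -4
PUSH -8  → -4 -8
DUP      → -4 -8 -8
POP      → -4 -8
MUL      → 32
PUSH -59 → 32 -59
LT       → 0
STORE 1  → (empty)
PUSH -6  → -6
PUSH -2  → -6 -2
STORE 2  → -6
PUSH 4   → -6 4
POP      → -6
PUSH 11  → -6 11
POP      → -6
LOAD 2   → -6 -2
MOD      → 0
PUSH 17  → 0 17
STORE 2  → 0
NEG      → 0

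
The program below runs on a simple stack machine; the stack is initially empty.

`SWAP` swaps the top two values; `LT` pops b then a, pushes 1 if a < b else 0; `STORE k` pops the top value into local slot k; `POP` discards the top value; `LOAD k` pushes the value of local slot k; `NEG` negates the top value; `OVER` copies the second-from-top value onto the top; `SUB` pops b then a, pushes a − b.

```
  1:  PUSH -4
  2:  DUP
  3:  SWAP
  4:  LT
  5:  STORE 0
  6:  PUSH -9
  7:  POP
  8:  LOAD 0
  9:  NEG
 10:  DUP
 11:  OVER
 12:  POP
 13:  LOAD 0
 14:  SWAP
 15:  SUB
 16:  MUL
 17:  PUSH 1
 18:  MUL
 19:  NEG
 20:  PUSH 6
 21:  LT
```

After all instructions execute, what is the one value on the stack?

PUSH -4 -> -4
DUP     -> -4 -4
SWAP    -> -4 -4
LT      -> 0
STORE 0 -> (empty)
PUSH -9 -> -9
POP     -> (empty)
LOAD 0  -> 0
NEG     -> 0
DUP     -> 0 0
OVER    -> 0 0 0
POP     -> 0 0
LOAD 0  -> 0 0 0
SWAP    -> 0 0 0
SUB     -> 0 0
MUL     -> 0
PUSH 1  -> 0 1
MUL     -> 0
NEG     -> 0
PUSH 6  -> 0 6
LT      -> 1

1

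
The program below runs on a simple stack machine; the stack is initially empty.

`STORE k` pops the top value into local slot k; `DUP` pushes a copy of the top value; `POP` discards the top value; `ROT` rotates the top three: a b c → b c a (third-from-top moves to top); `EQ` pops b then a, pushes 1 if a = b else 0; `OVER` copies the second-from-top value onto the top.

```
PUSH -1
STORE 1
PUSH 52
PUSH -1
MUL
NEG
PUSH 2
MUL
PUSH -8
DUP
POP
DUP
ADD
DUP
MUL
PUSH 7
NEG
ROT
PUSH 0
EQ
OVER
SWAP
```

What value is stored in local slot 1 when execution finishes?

PUSH -1  [-1]
STORE 1  []
PUSH 52  [52]
PUSH -1  [52, -1]
MUL      [-52]
NEG      [52]
PUSH 2   [52, 2]
MUL      [104]
PUSH -8  [104, -8]
DUP      [104, -8, -8]
POP      [104, -8]
DUP      [104, -8, -8]
ADD      [104, -16]
DUP      [104, -16, -16]
MUL      [104, 256]
PUSH 7   [104, 256, 7]
NEG      [104, 256, -7]
ROT      [256, -7, 104]
PUSH 0   [256, -7, 104, 0]
EQ       [256, -7, 0]
OVER     [256, -7, 0, -7]
SWAP     [256, -7, -7, 0]

-1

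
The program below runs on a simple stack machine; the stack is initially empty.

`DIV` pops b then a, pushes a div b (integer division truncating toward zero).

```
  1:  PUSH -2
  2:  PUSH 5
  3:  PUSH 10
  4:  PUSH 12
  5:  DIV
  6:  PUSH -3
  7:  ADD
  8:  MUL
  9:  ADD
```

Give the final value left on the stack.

-17

PUSH -2 → -2
PUSH 5  → -2 5
PUSH 10 → -2 5 10
PUSH 12 → -2 5 10 12
DIV     → -2 5 0
PUSH -3 → -2 5 0 -3
ADD     → -2 5 -3
MUL     → -2 -15
ADD     → -17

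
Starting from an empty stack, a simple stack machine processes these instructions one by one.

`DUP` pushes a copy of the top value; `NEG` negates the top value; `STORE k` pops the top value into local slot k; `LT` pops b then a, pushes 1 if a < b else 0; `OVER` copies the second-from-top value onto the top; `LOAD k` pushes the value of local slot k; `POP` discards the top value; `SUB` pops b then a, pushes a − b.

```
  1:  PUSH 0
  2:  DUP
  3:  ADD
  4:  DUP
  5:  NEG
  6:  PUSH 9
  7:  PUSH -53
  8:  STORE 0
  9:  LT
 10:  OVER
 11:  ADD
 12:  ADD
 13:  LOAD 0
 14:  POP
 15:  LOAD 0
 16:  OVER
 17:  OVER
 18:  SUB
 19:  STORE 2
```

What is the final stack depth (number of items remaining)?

PUSH 0   : [0]
DUP      : [0, 0]
ADD      : [0]
DUP      : [0, 0]
NEG      : [0, 0]
PUSH 9   : [0, 0, 9]
PUSH -53 : [0, 0, 9, -53]
STORE 0  : [0, 0, 9]
LT       : [0, 1]
OVER     : [0, 1, 0]
ADD      : [0, 1]
ADD      : [1]
LOAD 0   : [1, -53]
POP      : [1]
LOAD 0   : [1, -53]
OVER     : [1, -53, 1]
OVER     : [1, -53, 1, -53]
SUB      : [1, -53, 54]
STORE 2  : [1, -53]

2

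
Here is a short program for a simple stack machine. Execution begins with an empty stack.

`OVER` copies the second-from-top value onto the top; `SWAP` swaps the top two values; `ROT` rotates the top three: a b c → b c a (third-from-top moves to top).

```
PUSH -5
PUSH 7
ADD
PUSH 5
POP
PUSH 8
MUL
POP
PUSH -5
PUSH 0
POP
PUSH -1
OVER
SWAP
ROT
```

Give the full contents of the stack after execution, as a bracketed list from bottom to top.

PUSH -5 : -5
PUSH 7  : -5 7
ADD     : 2
PUSH 5  : 2 5
POP     : 2
PUSH 8  : 2 8
MUL     : 16
POP     : (empty)
PUSH -5 : -5
PUSH 0  : -5 0
POP     : -5
PUSH -1 : -5 -1
OVER    : -5 -1 -5
SWAP    : -5 -5 -1
ROT     : -5 -1 -5

[-5, -1, -5]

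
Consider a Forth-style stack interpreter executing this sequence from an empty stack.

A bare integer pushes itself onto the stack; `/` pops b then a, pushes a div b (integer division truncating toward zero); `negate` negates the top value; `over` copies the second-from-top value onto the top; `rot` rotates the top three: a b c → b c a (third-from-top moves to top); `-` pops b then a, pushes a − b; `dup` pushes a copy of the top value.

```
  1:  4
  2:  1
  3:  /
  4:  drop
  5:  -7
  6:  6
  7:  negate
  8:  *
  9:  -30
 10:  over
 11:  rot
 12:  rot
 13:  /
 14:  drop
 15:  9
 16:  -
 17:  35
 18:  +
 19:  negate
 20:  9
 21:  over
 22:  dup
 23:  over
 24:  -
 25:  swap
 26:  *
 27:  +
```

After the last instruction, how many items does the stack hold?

4       [4]
1       [4, 1]
/       [4]
drop    []
-7      [-7]
6       [-7, 6]
negate  [-7, -6]
*       [42]
-30     [42, -30]
over    [42, -30, 42]
rot     [-30, 42, 42]
rot     [42, 42, -30]
/       [42, -1]
drop    [42]
9       [42, 9]
-       [33]
35      [33, 35]
+       [68]
negate  [-68]
9       [-68, 9]
over    [-68, 9, -68]
dup     [-68, 9, -68, -68]
over    [-68, 9, -68, -68, -68]
-       [-68, 9, -68, 0]
swap    [-68, 9, 0, -68]
*       [-68, 9, 0]
+       [-68, 9]

2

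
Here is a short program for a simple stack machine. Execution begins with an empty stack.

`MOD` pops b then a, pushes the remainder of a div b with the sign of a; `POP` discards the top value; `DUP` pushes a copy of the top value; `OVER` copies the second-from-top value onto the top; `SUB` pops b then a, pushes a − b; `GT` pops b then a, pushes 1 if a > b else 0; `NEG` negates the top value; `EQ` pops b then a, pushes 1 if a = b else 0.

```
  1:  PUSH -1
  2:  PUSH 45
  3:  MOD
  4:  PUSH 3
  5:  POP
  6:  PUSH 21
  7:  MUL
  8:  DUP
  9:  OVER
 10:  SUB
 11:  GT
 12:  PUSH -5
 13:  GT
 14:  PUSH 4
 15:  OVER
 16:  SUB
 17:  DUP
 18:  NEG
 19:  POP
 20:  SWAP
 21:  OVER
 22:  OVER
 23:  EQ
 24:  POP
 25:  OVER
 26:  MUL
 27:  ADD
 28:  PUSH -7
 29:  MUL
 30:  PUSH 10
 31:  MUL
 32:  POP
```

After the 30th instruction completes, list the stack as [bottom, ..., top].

PUSH -1  -1
PUSH 45  -1 45
MOD      -1
PUSH 3   -1 3
POP      -1
PUSH 21  -1 21
MUL      -21
DUP      -21 -21
OVER     -21 -21 -21
SUB      -21 0
GT       0
PUSH -5  0 -5
GT       1
PUSH 4   1 4
OVER     1 4 1
SUB      1 3
DUP      1 3 3
NEG      1 3 -3
POP      1 3
SWAP     3 1
OVER     3 1 3
OVER     3 1 3 1
EQ       3 1 0
POP      3 1
OVER     3 1 3
MUL      3 3
ADD      6
PUSH -7  6 -7
MUL      -42
PUSH 10  -42 10

[-42, 10]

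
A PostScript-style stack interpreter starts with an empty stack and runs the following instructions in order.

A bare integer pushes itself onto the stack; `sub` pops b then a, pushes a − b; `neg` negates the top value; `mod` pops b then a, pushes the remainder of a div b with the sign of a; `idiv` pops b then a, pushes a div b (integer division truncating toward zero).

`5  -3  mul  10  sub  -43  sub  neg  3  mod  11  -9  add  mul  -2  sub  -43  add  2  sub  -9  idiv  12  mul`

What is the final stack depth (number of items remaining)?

5    -> 5
-3   -> 5 -3
mul  -> -15
10   -> -15 10
sub  -> -25
-43  -> -25 -43
sub  -> 18
neg  -> -18
3    -> -18 3
mod  -> 0
11   -> 0 11
-9   -> 0 11 -9
add  -> 0 2
mul  -> 0
-2   -> 0 -2
sub  -> 2
-43  -> 2 -43
add  -> -41
2    -> -41 2
sub  -> -43
-9   -> -43 -9
idiv -> 4
12   -> 4 12
mul  -> 48

1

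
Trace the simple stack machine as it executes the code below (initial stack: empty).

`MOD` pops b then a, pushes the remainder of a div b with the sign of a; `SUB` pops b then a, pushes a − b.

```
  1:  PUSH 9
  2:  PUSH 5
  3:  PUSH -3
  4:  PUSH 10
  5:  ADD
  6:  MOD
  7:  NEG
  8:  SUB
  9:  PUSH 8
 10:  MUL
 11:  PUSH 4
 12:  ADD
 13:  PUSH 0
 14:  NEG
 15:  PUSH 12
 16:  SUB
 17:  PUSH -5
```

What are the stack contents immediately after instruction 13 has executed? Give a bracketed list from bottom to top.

PUSH 9  → 9
PUSH 5  → 9 5
PUSH -3 → 9 5 -3
PUSH 10 → 9 5 -3 10
ADD     → 9 5 7
MOD     → 9 5
NEG     → 9 -5
SUB     → 14
PUSH 8  → 14 8
MUL     → 112
PUSH 4  → 112 4
ADD     → 116
PUSH 0  → 116 0

[116, 0]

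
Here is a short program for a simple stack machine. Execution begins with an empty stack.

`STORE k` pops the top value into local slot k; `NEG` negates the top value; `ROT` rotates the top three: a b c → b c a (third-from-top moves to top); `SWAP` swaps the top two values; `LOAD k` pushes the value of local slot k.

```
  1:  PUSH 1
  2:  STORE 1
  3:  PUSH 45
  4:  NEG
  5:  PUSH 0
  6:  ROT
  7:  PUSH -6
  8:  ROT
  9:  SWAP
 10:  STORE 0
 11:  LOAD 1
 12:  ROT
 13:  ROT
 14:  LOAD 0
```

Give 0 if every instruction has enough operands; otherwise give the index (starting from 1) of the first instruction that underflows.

PUSH 1   1
STORE 1  (empty)
PUSH 45  45
NEG      -45
PUSH 0   -45 0
ROT  — needs 3 operands, stack has 2 → underflow

6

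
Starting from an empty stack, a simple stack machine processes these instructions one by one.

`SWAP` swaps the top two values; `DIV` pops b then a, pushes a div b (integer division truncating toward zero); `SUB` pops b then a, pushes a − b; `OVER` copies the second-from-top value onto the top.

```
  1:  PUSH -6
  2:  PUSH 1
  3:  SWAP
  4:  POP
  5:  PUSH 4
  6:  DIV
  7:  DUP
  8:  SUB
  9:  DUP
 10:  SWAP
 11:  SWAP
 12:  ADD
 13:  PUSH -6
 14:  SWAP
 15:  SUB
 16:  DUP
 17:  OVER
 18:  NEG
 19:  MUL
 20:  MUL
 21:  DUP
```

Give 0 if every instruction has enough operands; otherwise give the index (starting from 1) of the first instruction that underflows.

0

PUSH -6 → -6
PUSH 1  → -6 1
SWAP    → 1 -6
POP     → 1
PUSH 4  → 1 4
DIV     → 0
DUP     → 0 0
SUB     → 0
DUP     → 0 0
SWAP    → 0 0
SWAP    → 0 0
ADD     → 0
PUSH -6 → 0 -6
SWAP    → -6 0
SUB     → -6
DUP     → -6 -6
OVER    → -6 -6 -6
NEG     → -6 -6 6
MUL     → -6 -36
MUL     → 216
DUP     → 216 216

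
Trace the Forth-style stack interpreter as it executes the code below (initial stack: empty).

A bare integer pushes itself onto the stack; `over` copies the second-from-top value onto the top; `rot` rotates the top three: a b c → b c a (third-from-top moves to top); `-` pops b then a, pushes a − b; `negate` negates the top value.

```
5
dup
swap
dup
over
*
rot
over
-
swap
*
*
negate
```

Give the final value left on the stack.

5       5
dup     5 5
swap    5 5
dup     5 5 5
over    5 5 5 5
*       5 5 25
rot     5 25 5
over    5 25 5 25
-       5 25 -20
swap    5 -20 25
*       5 -500
*       -2500
negate  2500

2500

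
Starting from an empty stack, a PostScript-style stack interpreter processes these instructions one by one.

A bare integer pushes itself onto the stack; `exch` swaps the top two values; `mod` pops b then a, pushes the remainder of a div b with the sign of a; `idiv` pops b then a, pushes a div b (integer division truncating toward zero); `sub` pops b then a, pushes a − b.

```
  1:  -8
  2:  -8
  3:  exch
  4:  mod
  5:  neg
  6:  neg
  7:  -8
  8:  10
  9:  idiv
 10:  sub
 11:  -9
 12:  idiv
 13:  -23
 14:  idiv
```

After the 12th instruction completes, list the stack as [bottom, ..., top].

-8   -> [-8]
-8   -> [-8, -8]
exch -> [-8, -8]
mod  -> [0]
neg  -> [0]
neg  -> [0]
-8   -> [0, -8]
10   -> [0, -8, 10]
idiv -> [0, 0]
sub  -> [0]
-9   -> [0, -9]
idiv -> [0]

[0]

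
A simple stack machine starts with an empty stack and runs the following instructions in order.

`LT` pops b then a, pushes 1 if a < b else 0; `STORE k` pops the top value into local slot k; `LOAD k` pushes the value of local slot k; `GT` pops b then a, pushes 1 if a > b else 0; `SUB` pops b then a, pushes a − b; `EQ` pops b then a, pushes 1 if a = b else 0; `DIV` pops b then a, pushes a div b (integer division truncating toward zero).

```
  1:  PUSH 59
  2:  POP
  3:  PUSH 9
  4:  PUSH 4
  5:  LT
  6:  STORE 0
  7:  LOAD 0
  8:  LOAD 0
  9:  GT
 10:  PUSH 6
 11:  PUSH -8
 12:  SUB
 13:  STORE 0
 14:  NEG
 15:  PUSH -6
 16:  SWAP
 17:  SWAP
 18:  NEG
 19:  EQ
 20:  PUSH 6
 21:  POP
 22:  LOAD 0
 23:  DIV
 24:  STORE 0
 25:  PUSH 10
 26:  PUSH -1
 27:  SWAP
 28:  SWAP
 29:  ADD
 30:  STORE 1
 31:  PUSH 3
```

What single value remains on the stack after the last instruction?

PUSH 59 → 59
POP     → (empty)
PUSH 9  → 9
PUSH 4  → 9 4
LT      → 0
STORE 0 → (empty)
LOAD 0  → 0
LOAD 0  → 0 0
GT      → 0
PUSH 6  → 0 6
PUSH -8 → 0 6 -8
SUB     → 0 14
STORE 0 → 0
NEG     → 0
PUSH -6 → 0 -6
SWAP    → -6 0
SWAP    → 0 -6
NEG     → 0 6
EQ      → 0
PUSH 6  → 0 6
POP     → 0
LOAD 0  → 0 14
DIV     → 0
STORE 0 → (empty)
PUSH 10 → 10
PUSH -1 → 10 -1
SWAP    → -1 10
SWAP    → 10 -1
ADD     → 9
STORE 1 → (empty)
PUSH 3  → 3

3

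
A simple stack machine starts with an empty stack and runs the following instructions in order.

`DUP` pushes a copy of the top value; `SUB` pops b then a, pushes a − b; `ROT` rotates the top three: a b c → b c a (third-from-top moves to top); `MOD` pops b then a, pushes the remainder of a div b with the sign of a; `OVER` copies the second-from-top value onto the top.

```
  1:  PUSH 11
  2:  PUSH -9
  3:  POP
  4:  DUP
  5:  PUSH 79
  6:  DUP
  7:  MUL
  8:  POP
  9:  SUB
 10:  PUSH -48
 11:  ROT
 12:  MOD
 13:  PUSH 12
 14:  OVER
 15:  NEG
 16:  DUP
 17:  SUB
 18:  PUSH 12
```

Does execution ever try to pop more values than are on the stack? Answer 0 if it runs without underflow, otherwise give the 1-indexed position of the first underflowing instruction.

PUSH 11  -> [11]
PUSH -9  -> [11, -9]
POP      -> [11]
DUP      -> [11, 11]
PUSH 79  -> [11, 11, 79]
DUP      -> [11, 11, 79, 79]
MUL      -> [11, 11, 6241]
POP      -> [11, 11]
SUB      -> [0]
PUSH -48 -> [0, -48]
ROT  — needs 3 operands, stack has 2 → underflow

11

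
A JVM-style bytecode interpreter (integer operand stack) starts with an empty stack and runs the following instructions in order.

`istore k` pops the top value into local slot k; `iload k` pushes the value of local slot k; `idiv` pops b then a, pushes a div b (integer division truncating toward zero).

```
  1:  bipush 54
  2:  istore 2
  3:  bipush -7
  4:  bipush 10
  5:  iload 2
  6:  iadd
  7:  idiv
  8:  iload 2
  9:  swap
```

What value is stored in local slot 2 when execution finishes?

bipush 54 : [54]
istore 2  : []
bipush -7 : [-7]
bipush 10 : [-7, 10]
iload 2   : [-7, 10, 54]
iadd      : [-7, 64]
idiv      : [0]
iload 2   : [0, 54]
swap      : [54, 0]

54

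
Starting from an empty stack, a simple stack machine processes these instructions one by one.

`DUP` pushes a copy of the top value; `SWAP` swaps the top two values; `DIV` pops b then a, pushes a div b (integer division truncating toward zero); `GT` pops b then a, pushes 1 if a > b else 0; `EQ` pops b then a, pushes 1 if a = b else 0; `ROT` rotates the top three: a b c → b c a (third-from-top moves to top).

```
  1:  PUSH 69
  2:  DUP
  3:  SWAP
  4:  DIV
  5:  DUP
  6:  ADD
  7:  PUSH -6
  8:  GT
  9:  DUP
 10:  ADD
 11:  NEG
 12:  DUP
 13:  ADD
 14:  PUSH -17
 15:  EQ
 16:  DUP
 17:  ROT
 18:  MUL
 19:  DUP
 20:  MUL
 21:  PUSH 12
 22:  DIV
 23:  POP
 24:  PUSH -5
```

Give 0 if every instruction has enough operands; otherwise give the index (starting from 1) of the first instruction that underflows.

PUSH 69  → [69]
DUP      → [69, 69]
SWAP     → [69, 69]
DIV      → [1]
DUP      → [1, 1]
ADD      → [2]
PUSH -6  → [2, -6]
GT       → [1]
DUP      → [1, 1]
ADD      → [2]
NEG      → [-2]
DUP      → [-2, -2]
ADD      → [-4]
PUSH -17 → [-4, -17]
EQ       → [0]
DUP      → [0, 0]
ROT  — needs 3 operands, stack has 2 → underflow

17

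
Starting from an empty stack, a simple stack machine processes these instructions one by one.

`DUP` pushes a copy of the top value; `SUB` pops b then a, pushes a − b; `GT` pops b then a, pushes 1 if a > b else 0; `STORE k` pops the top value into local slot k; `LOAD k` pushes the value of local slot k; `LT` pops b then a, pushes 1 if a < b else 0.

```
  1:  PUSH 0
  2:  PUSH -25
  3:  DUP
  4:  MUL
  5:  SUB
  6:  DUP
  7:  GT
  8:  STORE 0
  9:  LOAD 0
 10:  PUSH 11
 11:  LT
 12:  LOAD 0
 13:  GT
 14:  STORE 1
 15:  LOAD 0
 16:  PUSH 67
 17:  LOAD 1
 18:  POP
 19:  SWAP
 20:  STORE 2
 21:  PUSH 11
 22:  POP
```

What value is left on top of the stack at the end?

67

PUSH 0    [0]
PUSH -25  [0, -25]
DUP       [0, -25, -25]
MUL       [0, 625]
SUB       [-625]
DUP       [-625, -625]
GT        [0]
STORE 0   []
LOAD 0    [0]
PUSH 11   [0, 11]
LT        [1]
LOAD 0    [1, 0]
GT        [1]
STORE 1   []
LOAD 0    [0]
PUSH 67   [0, 67]
LOAD 1    [0, 67, 1]
POP       [0, 67]
SWAP      [67, 0]
STORE 2   [67]
PUSH 11   [67, 11]
POP       [67]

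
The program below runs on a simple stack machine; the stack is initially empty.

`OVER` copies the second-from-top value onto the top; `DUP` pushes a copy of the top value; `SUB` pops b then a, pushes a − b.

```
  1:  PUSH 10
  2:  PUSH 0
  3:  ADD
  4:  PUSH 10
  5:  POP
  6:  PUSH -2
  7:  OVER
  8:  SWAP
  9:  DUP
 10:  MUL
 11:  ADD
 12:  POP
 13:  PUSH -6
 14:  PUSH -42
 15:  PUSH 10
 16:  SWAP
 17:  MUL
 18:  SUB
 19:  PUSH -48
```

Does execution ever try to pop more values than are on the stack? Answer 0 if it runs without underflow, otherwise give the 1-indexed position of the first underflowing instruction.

PUSH 10  -> [10]
PUSH 0   -> [10, 0]
ADD      -> [10]
PUSH 10  -> [10, 10]
POP      -> [10]
PUSH -2  -> [10, -2]
OVER     -> [10, -2, 10]
SWAP     -> [10, 10, -2]
DUP      -> [10, 10, -2, -2]
MUL      -> [10, 10, 4]
ADD      -> [10, 14]
POP      -> [10]
PUSH -6  -> [10, -6]
PUSH -42 -> [10, -6, -42]
PUSH 10  -> [10, -6, -42, 10]
SWAP     -> [10, -6, 10, -42]
MUL      -> [10, -6, -420]
SUB      -> [10, 414]
PUSH -48 -> [10, 414, -48]

0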